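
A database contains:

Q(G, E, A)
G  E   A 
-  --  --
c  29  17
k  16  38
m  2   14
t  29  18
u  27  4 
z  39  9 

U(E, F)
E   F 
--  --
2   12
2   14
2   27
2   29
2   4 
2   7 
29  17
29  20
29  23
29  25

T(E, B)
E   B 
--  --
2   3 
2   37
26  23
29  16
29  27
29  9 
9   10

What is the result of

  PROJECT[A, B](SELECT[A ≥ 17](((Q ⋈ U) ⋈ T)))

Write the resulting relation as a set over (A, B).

Natural join on E: {(c, 29, 17, 17), (c, 29, 17, 20), (c, 29, 17, 23), (c, 29, 17, 25), (m, 2, 14, 12), (m, 2, 14, 14), (m, 2, 14, 27), (m, 2, 14, 29), (m, 2, 14, 4), (m, 2, 14, 7), (t, 29, 18, 17), (t, 29, 18, 20), (t, 29, 18, 23), (t, 29, 18, 25)}
Natural join on E: {(c, 29, 17, 17, 16), (c, 29, 17, 17, 27), (c, 29, 17, 17, 9), (c, 29, 17, 20, 16), (c, 29, 17, 20, 27), (c, 29, 17, 20, 9), (c, 29, 17, 23, 16), (c, 29, 17, 23, 27), (c, 29, 17, 23, 9), (c, 29, 17, 25, 16), (c, 29, 17, 25, 27), (c, 29, 17, 25, 9), (m, 2, 14, 12, 3), (m, 2, 14, 12, 37), (m, 2, 14, 14, 3), (m, 2, 14, 14, 37), (m, 2, 14, 27, 3), (m, 2, 14, 27, 37), (m, 2, 14, 29, 3), (m, 2, 14, 29, 37), (m, 2, 14, 4, 3), (m, 2, 14, 4, 37), (m, 2, 14, 7, 3), (m, 2, 14, 7, 37), (t, 29, 18, 17, 16), (t, 29, 18, 17, 27), (t, 29, 18, 17, 9), (t, 29, 18, 20, 16), (t, 29, 18, 20, 27), (t, 29, 18, 20, 9), (t, 29, 18, 23, 16), (t, 29, 18, 23, 27), (t, 29, 18, 23, 9), (t, 29, 18, 25, 16), (t, 29, 18, 25, 27), (t, 29, 18, 25, 9)}
Apply σ_{A ≥ 17}; surviving tuples: {(c, 29, 17, 17, 16), (c, 29, 17, 17, 27), (c, 29, 17, 17, 9), (c, 29, 17, 20, 16), (c, 29, 17, 20, 27), (c, 29, 17, 20, 9), (c, 29, 17, 23, 16), (c, 29, 17, 23, 27), (c, 29, 17, 23, 9), (c, 29, 17, 25, 16), (c, 29, 17, 25, 27), (c, 29, 17, 25, 9), (t, 29, 18, 17, 16), (t, 29, 18, 17, 27), (t, 29, 18, 17, 9), (t, 29, 18, 20, 16), (t, 29, 18, 20, 27), (t, 29, 18, 20, 9), (t, 29, 18, 23, 16), (t, 29, 18, 23, 27), (t, 29, 18, 23, 9), (t, 29, 18, 25, 16), (t, 29, 18, 25, 27), (t, 29, 18, 25, 9)}
π_{A, B} gives {(17, 16), (17, 27), (17, 9), (18, 16), (18, 27), (18, 9)} (18 duplicate(s) eliminated).

{(17, 16), (17, 27), (17, 9), (18, 16), (18, 27), (18, 9)}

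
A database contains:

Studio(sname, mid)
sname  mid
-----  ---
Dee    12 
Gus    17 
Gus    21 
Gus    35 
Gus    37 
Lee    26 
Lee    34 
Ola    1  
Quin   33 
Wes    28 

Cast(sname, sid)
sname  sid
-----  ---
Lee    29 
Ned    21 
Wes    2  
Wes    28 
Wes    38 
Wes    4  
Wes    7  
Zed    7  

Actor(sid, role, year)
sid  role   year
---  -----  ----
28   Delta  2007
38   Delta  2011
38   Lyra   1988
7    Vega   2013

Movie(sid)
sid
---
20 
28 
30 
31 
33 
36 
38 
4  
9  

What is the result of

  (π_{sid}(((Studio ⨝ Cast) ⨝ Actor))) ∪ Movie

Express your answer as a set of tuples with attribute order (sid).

Natural join on sname: {(Lee, 26, 29), (Lee, 34, 29), (Wes, 28, 2), (Wes, 28, 28), (Wes, 28, 38), (Wes, 28, 4), (Wes, 28, 7)}
Natural join on sid: {(Wes, 28, 28, Delta, 2007), (Wes, 28, 38, Delta, 2011), (Wes, 28, 38, Lyra, 1988), (Wes, 28, 7, Vega, 2013)}
π[sid]: project onto (sid) (1 duplicate(s) eliminated) → {28, 38, 7}
Union: {28, 38, 7} with {20, 28, 30, 31, 33, 36, 38, 4, 9} → {20, 28, 30, 31, 33, 36, 38, 4, 7, 9}

{20, 28, 30, 31, 33, 36, 38, 4, 7, 9}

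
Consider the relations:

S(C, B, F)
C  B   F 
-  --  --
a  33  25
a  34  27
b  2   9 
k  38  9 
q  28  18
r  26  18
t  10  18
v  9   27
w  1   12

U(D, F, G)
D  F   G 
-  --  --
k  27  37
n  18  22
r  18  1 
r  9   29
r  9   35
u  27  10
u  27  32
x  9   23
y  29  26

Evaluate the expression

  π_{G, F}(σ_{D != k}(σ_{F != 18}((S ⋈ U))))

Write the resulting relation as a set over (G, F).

{(10, 27), (23, 9), (29, 9), (32, 27), (35, 9)}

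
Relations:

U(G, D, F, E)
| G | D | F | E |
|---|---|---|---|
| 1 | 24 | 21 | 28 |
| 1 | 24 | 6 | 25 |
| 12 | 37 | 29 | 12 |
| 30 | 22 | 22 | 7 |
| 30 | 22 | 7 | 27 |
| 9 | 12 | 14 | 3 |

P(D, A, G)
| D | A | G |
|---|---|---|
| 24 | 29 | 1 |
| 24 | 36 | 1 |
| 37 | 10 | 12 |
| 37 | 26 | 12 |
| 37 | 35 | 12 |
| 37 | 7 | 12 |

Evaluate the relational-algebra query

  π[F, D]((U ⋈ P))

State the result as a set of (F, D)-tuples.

{(21, 24), (29, 37), (6, 24)}

Natural join on G, D: {(1, 24, 21, 28, 29), (1, 24, 21, 28, 36), (1, 24, 6, 25, 29), (1, 24, 6, 25, 36), (12, 37, 29, 12, 10), (12, 37, 29, 12, 26), (12, 37, 29, 12, 35), (12, 37, 29, 12, 7)}
Projecting to F, D (5 duplicate(s) eliminated): {(21, 24), (29, 37), (6, 24)}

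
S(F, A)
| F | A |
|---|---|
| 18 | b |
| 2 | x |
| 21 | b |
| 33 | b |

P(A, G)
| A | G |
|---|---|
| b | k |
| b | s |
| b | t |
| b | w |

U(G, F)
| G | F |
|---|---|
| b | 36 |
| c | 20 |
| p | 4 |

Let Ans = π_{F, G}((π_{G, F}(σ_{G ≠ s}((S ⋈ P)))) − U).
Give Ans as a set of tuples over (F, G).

{(18, k), (18, t), (18, w), (21, k), (21, t), (21, w), (33, k), (33, t), (33, w)}

Joining S and P on A yields {(18, b, k), (18, b, s), (18, b, t), (18, b, w), (21, b, k), (21, b, s), (21, b, t), (21, b, w), (33, b, k), (33, b, s), (33, b, t), (33, b, w)}.
σ[G ≠ s]: keep tuples satisfying G ≠ s → {(18, b, k), (18, b, t), (18, b, w), (21, b, k), (21, b, t), (21, b, w), (33, b, k), (33, b, t), (33, b, w)}
π[G, F]: project onto (G, F) → {(k, 18), (k, 21), (k, 33), (t, 18), (t, 21), (t, 33), (w, 18), (w, 21), (w, 33)}
Difference: {(k, 18), (k, 21), (k, 33), (t, 18), (t, 21), (t, 33), (w, 18), (w, 21), (w, 33)} with {(b, 36), (c, 20), (p, 4)} → {(k, 18), (k, 21), (k, 33), (t, 18), (t, 21), (t, 33), (w, 18), (w, 21), (w, 33)}
π[F, G]: project onto (F, G) → {(18, k), (18, t), (18, w), (21, k), (21, t), (21, w), (33, k), (33, t), (33, w)}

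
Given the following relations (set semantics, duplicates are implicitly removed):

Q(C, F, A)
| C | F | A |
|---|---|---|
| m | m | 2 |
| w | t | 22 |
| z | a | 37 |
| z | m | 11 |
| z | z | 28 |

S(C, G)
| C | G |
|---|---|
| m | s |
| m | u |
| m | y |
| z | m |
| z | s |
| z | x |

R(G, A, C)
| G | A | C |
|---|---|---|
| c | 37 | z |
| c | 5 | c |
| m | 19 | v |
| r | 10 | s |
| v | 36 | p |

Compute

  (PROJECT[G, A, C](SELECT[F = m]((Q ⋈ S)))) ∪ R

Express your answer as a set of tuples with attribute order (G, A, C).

{(c, 37, z), (c, 5, c), (m, 11, z), (m, 19, v), (r, 10, s), (s, 11, z), (s, 2, m), (u, 2, m), (v, 36, p), (x, 11, z), (y, 2, m)}

Natural join on C: {(m, m, 2, s), (m, m, 2, u), (m, m, 2, y), (z, a, 37, m), (z, a, 37, s), (z, a, 37, x), (z, m, 11, m), (z, m, 11, s), (z, m, 11, x), (z, z, 28, m), (z, z, 28, s), (z, z, 28, x)}
Selection F = m: {(m, m, 2, s), (m, m, 2, u), (m, m, 2, y), (z, m, 11, m), (z, m, 11, s), (z, m, 11, x)}
π_{G, A, C} gives {(m, 11, z), (s, 11, z), (s, 2, m), (u, 2, m), (x, 11, z), (y, 2, m)}.
Taking the union: {(c, 37, z), (c, 5, c), (m, 11, z), (m, 19, v), (r, 10, s), (s, 11, z), (s, 2, m), (u, 2, m), (v, 36, p), (x, 11, z), (y, 2, m)}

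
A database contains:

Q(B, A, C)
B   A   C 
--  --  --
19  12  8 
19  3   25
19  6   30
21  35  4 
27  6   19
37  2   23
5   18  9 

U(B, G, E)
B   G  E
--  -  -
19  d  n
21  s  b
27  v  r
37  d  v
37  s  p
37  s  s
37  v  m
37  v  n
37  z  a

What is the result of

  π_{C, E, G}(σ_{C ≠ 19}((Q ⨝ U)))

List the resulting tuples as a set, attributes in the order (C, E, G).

{(23, a, z), (23, m, v), (23, n, v), (23, p, s), (23, s, s), (23, v, d), (25, n, d), (30, n, d), (4, b, s), (8, n, d)}

Q ⋈ U (natural join on B): {(19, 12, 8, d, n), (19, 3, 25, d, n), (19, 6, 30, d, n), (21, 35, 4, s, b), (27, 6, 19, v, r), (37, 2, 23, d, v), (37, 2, 23, s, p), (37, 2, 23, s, s), (37, 2, 23, v, m), (37, 2, 23, v, n), (37, 2, 23, z, a)}
Apply σ_{C ≠ 19}; surviving tuples: {(19, 12, 8, d, n), (19, 3, 25, d, n), (19, 6, 30, d, n), (21, 35, 4, s, b), (37, 2, 23, d, v), (37, 2, 23, s, p), (37, 2, 23, s, s), (37, 2, 23, v, m), (37, 2, 23, v, n), (37, 2, 23, z, a)}
Projecting to C, E, G: {(23, a, z), (23, m, v), (23, n, v), (23, p, s), (23, s, s), (23, v, d), (25, n, d), (30, n, d), (4, b, s), (8, n, d)}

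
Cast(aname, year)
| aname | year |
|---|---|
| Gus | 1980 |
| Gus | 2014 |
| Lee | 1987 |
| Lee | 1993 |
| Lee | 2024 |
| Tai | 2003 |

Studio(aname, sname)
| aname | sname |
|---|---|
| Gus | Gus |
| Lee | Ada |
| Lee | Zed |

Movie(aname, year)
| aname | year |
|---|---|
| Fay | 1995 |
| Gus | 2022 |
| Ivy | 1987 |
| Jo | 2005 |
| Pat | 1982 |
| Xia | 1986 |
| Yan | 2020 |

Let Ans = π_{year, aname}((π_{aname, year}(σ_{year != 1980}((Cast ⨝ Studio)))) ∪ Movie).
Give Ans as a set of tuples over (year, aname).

Natural join on aname: {(Gus, 1980, Gus), (Gus, 2014, Gus), (Lee, 1987, Ada), (Lee, 1987, Zed), (Lee, 1993, Ada), (Lee, 1993, Zed), (Lee, 2024, Ada), (Lee, 2024, Zed)}
σ[year != 1980]: keep tuples satisfying year != 1980 → {(Gus, 2014, Gus), (Lee, 1987, Ada), (Lee, 1987, Zed), (Lee, 1993, Ada), (Lee, 1993, Zed), (Lee, 2024, Ada), (Lee, 2024, Zed)}
π_{aname, year} gives {(Gus, 2014), (Lee, 1987), (Lee, 1993), (Lee, 2024)} (3 duplicate(s) eliminated).
Taking the union: {(Fay, 1995), (Gus, 2014), (Gus, 2022), (Ivy, 1987), (Jo, 2005), (Lee, 1987), (Lee, 1993), (Lee, 2024), (Pat, 1982), (Xia, 1986), (Yan, 2020)}
π_{year, aname} gives {(1982, Pat), (1986, Xia), (1987, Ivy), (1987, Lee), (1993, Lee), (1995, Fay), (2005, Jo), (2014, Gus), (2020, Yan), (2022, Gus), (2024, Lee)}.

{(1982, Pat), (1986, Xia), (1987, Ivy), (1987, Lee), (1993, Lee), (1995, Fay), (2005, Jo), (2014, Gus), (2020, Yan), (2022, Gus), (2024, Lee)}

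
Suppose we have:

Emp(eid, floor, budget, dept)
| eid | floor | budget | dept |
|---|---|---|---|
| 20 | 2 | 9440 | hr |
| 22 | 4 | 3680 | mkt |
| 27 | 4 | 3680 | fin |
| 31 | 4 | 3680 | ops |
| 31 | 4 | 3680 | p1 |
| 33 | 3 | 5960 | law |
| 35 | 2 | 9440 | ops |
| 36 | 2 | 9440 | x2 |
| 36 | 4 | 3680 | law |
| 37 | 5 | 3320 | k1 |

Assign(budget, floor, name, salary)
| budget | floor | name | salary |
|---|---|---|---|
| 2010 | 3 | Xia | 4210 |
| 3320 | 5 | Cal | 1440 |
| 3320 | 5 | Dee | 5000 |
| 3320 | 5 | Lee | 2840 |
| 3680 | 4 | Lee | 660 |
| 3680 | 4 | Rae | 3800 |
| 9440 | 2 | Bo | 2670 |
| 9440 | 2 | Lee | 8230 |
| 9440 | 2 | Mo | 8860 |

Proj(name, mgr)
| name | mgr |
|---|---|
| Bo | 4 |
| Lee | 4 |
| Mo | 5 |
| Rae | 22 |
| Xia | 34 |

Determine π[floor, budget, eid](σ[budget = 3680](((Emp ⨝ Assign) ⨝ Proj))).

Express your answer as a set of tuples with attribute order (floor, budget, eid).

Joining Emp and Assign on floor, budget yields {(20, 2, 9440, hr, Bo, 2670), (20, 2, 9440, hr, Lee, 8230), (20, 2, 9440, hr, Mo, 8860), (22, 4, 3680, mkt, Lee, 660), (22, 4, 3680, mkt, Rae, 3800), (27, 4, 3680, fin, Lee, 660), (27, 4, 3680, fin, Rae, 3800), (31, 4, 3680, ops, Lee, 660), (31, 4, 3680, ops, Rae, 3800), (31, 4, 3680, p1, Lee, 660), (31, 4, 3680, p1, Rae, 3800), (35, 2, 9440, ops, Bo, 2670), (35, 2, 9440, ops, Lee, 8230), (35, 2, 9440, ops, Mo, 8860), (36, 2, 9440, x2, Bo, 2670), (36, 2, 9440, x2, Lee, 8230), (36, 2, 9440, x2, Mo, 8860), (36, 4, 3680, law, Lee, 660), (36, 4, 3680, law, Rae, 3800), (37, 5, 3320, k1, Cal, 1440), (37, 5, 3320, k1, Dee, 5000), (37, 5, 3320, k1, Lee, 2840)}.
Joining (Emp ⨝ Assign) and Proj on name yields {(20, 2, 9440, hr, Bo, 2670, 4), (20, 2, 9440, hr, Lee, 8230, 4), (20, 2, 9440, hr, Mo, 8860, 5), (22, 4, 3680, mkt, Lee, 660, 4), (22, 4, 3680, mkt, Rae, 3800, 22), (27, 4, 3680, fin, Lee, 660, 4), (27, 4, 3680, fin, Rae, 3800, 22), (31, 4, 3680, ops, Lee, 660, 4), (31, 4, 3680, ops, Rae, 3800, 22), (31, 4, 3680, p1, Lee, 660, 4), (31, 4, 3680, p1, Rae, 3800, 22), (35, 2, 9440, ops, Bo, 2670, 4), (35, 2, 9440, ops, Lee, 8230, 4), (35, 2, 9440, ops, Mo, 8860, 5), (36, 2, 9440, x2, Bo, 2670, 4), (36, 2, 9440, x2, Lee, 8230, 4), (36, 2, 9440, x2, Mo, 8860, 5), (36, 4, 3680, law, Lee, 660, 4), (36, 4, 3680, law, Rae, 3800, 22), (37, 5, 3320, k1, Lee, 2840, 4)}.
Filtering on budget = 3680 leaves {(22, 4, 3680, mkt, Lee, 660, 4), (22, 4, 3680, mkt, Rae, 3800, 22), (27, 4, 3680, fin, Lee, 660, 4), (27, 4, 3680, fin, Rae, 3800, 22), (31, 4, 3680, ops, Lee, 660, 4), (31, 4, 3680, ops, Rae, 3800, 22), (31, 4, 3680, p1, Lee, 660, 4), (31, 4, 3680, p1, Rae, 3800, 22), (36, 4, 3680, law, Lee, 660, 4), (36, 4, 3680, law, Rae, 3800, 22)}.
Keep only column(s) floor, budget, eid (6 duplicate(s) eliminated): {(4, 3680, 22), (4, 3680, 27), (4, 3680, 31), (4, 3680, 36)}

{(4, 3680, 22), (4, 3680, 27), (4, 3680, 31), (4, 3680, 36)}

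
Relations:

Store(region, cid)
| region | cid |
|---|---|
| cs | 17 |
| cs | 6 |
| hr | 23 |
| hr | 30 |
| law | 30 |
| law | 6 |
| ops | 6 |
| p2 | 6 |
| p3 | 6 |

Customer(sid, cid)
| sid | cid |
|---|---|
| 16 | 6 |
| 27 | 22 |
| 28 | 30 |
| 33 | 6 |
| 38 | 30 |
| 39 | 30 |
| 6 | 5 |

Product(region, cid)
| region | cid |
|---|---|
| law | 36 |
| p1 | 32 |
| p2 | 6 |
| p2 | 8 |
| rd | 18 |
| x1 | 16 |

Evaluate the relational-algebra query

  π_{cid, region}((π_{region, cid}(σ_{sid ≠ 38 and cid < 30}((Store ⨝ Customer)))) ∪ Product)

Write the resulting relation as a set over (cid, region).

Store ⋈ Customer (natural join on cid): {(cs, 6, 16), (cs, 6, 33), (hr, 30, 28), (hr, 30, 38), (hr, 30, 39), (law, 30, 28), (law, 30, 38), (law, 30, 39), (law, 6, 16), (law, 6, 33), (ops, 6, 16), (ops, 6, 33), (p2, 6, 16), (p2, 6, 33), (p3, 6, 16), (p3, 6, 33)}
Selection sid ≠ 38 and cid < 30: {(cs, 6, 16), (cs, 6, 33), (law, 6, 16), (law, 6, 33), (ops, 6, 16), (ops, 6, 33), (p2, 6, 16), (p2, 6, 33), (p3, 6, 16), (p3, 6, 33)}
Keep only column(s) region, cid (5 duplicate(s) eliminated): {(cs, 6), (law, 6), (ops, 6), (p2, 6), (p3, 6)}
Set union of the two operands is {(cs, 6), (law, 36), (law, 6), (ops, 6), (p1, 32), (p2, 6), (p2, 8), (p3, 6), (rd, 18), (x1, 16)}.
Keep only column(s) cid, region: {(16, x1), (18, rd), (32, p1), (36, law), (6, cs), (6, law), (6, ops), (6, p2), (6, p3), (8, p2)}

{(16, x1), (18, rd), (32, p1), (36, law), (6, cs), (6, law), (6, ops), (6, p2), (6, p3), (8, p2)}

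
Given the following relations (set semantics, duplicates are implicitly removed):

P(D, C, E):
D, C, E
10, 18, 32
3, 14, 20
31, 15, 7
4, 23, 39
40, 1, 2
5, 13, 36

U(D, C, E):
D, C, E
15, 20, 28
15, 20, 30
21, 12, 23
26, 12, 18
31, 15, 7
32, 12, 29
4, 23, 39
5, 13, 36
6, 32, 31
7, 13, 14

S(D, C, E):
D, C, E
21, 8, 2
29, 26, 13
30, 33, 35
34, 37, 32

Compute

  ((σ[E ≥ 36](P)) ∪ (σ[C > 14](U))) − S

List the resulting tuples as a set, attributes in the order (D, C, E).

{(15, 20, 28), (15, 20, 30), (31, 15, 7), (4, 23, 39), (5, 13, 36), (6, 32, 31)}

Selection E ≥ 36: {(4, 23, 39), (5, 13, 36)}
Selection C > 14: {(15, 20, 28), (15, 20, 30), (31, 15, 7), (4, 23, 39), (6, 32, 31)}
Taking the union: {(15, 20, 28), (15, 20, 30), (31, 15, 7), (4, 23, 39), (5, 13, 36), (6, 32, 31)}
Taking the difference: {(15, 20, 28), (15, 20, 30), (31, 15, 7), (4, 23, 39), (5, 13, 36), (6, 32, 31)}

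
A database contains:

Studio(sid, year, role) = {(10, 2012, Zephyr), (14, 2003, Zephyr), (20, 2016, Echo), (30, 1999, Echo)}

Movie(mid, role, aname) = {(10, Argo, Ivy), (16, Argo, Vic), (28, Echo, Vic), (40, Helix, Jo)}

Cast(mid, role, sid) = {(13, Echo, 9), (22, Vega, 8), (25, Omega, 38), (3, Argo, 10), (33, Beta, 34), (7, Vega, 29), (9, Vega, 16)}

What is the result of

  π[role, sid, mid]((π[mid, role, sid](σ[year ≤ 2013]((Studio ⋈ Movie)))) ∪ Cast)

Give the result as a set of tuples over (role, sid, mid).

{(Argo, 10, 3), (Beta, 34, 33), (Echo, 30, 28), (Echo, 9, 13), (Omega, 38, 25), (Vega, 16, 9), (Vega, 29, 7), (Vega, 8, 22)}

Studio ⋈ Movie (natural join on role): {(20, 2016, Echo, 28, Vic), (30, 1999, Echo, 28, Vic)}
σ[year ≤ 2013]: keep tuples satisfying year ≤ 2013 → {(30, 1999, Echo, 28, Vic)}
Keep only column(s) mid, role, sid: {(28, Echo, 30)}
Union: {(28, Echo, 30)} with {(13, Echo, 9), (22, Vega, 8), (25, Omega, 38), (3, Argo, 10), (33, Beta, 34), (7, Vega, 29), (9, Vega, 16)} → {(13, Echo, 9), (22, Vega, 8), (25, Omega, 38), (28, Echo, 30), (3, Argo, 10), (33, Beta, 34), (7, Vega, 29), (9, Vega, 16)}
Keep only column(s) role, sid, mid: {(Argo, 10, 3), (Beta, 34, 33), (Echo, 30, 28), (Echo, 9, 13), (Omega, 38, 25), (Vega, 16, 9), (Vega, 29, 7), (Vega, 8, 22)}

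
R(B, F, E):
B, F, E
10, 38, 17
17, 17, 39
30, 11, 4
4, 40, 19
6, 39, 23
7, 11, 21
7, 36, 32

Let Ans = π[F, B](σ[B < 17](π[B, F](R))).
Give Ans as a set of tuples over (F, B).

{(11, 7), (36, 7), (38, 10), (39, 6), (40, 4)}

π[B, F]: project onto (B, F) → {(10, 38), (17, 17), (30, 11), (4, 40), (6, 39), (7, 11), (7, 36)}
Selection B < 17: {(10, 38), (4, 40), (6, 39), (7, 11), (7, 36)}
π[F, B]: project onto (F, B) → {(11, 7), (36, 7), (38, 10), (39, 6), (40, 4)}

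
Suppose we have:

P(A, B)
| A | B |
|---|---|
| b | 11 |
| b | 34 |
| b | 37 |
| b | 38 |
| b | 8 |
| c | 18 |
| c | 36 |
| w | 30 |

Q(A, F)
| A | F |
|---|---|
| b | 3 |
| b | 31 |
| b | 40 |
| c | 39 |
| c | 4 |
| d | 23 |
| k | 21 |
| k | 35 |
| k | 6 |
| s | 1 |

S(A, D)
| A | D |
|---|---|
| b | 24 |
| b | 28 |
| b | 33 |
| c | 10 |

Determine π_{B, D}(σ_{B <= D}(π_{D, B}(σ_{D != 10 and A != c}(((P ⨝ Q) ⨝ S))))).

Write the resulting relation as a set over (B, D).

{(11, 24), (11, 28), (11, 33), (8, 24), (8, 28), (8, 33)}

Joining P and Q on A yields {(b, 11, 3), (b, 11, 31), (b, 11, 40), (b, 34, 3), (b, 34, 31), (b, 34, 40), (b, 37, 3), (b, 37, 31), (b, 37, 40), (b, 38, 3), (b, 38, 31), (b, 38, 40), (b, 8, 3), (b, 8, 31), (b, 8, 40), (c, 18, 39), (c, 18, 4), (c, 36, 39), (c, 36, 4)}.
Joining (P ⨝ Q) and S on A yields {(b, 11, 3, 24), (b, 11, 3, 28), (b, 11, 3, 33), (b, 11, 31, 24), (b, 11, 31, 28), (b, 11, 31, 33), (b, 11, 40, 24), (b, 11, 40, 28), (b, 11, 40, 33), (b, 34, 3, 24), (b, 34, 3, 28), (b, 34, 3, 33), (b, 34, 31, 24), (b, 34, 31, 28), (b, 34, 31, 33), (b, 34, 40, 24), (b, 34, 40, 28), (b, 34, 40, 33), (b, 37, 3, 24), (b, 37, 3, 28), (b, 37, 3, 33), (b, 37, 31, 24), (b, 37, 31, 28), (b, 37, 31, 33), (b, 37, 40, 24), (b, 37, 40, 28), (b, 37, 40, 33), (b, 38, 3, 24), (b, 38, 3, 28), (b, 38, 3, 33), (b, 38, 31, 24), (b, 38, 31, 28), (b, 38, 31, 33), (b, 38, 40, 24), (b, 38, 40, 28), (b, 38, 40, 33), (b, 8, 3, 24), (b, 8, 3, 28), (b, 8, 3, 33), (b, 8, 31, 24), (b, 8, 31, 28), (b, 8, 31, 33), (b, 8, 40, 24), (b, 8, 40, 28), (b, 8, 40, 33), (c, 18, 39, 10), (c, 18, 4, 10), (c, 36, 39, 10), (c, 36, 4, 10)}.
Apply σ_{D != 10 and A != c}; surviving tuples: {(b, 11, 3, 24), (b, 11, 3, 28), (b, 11, 3, 33), (b, 11, 31, 24), (b, 11, 31, 28), (b, 11, 31, 33), (b, 11, 40, 24), (b, 11, 40, 28), (b, 11, 40, 33), (b, 34, 3, 24), (b, 34, 3, 28), (b, 34, 3, 33), (b, 34, 31, 24), (b, 34, 31, 28), (b, 34, 31, 33), (b, 34, 40, 24), (b, 34, 40, 28), (b, 34, 40, 33), (b, 37, 3, 24), (b, 37, 3, 28), (b, 37, 3, 33), (b, 37, 31, 24), (b, 37, 31, 28), (b, 37, 31, 33), (b, 37, 40, 24), (b, 37, 40, 28), (b, 37, 40, 33), (b, 38, 3, 24), (b, 38, 3, 28), (b, 38, 3, 33), (b, 38, 31, 24), (b, 38, 31, 28), (b, 38, 31, 33), (b, 38, 40, 24), (b, 38, 40, 28), (b, 38, 40, 33), (b, 8, 3, 24), (b, 8, 3, 28), (b, 8, 3, 33), (b, 8, 31, 24), (b, 8, 31, 28), (b, 8, 31, 33), (b, 8, 40, 24), (b, 8, 40, 28), (b, 8, 40, 33)}
π[D, B]: project onto (D, B) (30 duplicate(s) eliminated) → {(24, 11), (24, 34), (24, 37), (24, 38), (24, 8), (28, 11), (28, 34), (28, 37), (28, 38), (28, 8), (33, 11), (33, 34), (33, 37), (33, 38), (33, 8)}
Apply σ_{B <= D}; surviving tuples: {(24, 11), (24, 8), (28, 11), (28, 8), (33, 11), (33, 8)}
π[B, D]: project onto (B, D) → {(11, 24), (11, 28), (11, 33), (8, 24), (8, 28), (8, 33)}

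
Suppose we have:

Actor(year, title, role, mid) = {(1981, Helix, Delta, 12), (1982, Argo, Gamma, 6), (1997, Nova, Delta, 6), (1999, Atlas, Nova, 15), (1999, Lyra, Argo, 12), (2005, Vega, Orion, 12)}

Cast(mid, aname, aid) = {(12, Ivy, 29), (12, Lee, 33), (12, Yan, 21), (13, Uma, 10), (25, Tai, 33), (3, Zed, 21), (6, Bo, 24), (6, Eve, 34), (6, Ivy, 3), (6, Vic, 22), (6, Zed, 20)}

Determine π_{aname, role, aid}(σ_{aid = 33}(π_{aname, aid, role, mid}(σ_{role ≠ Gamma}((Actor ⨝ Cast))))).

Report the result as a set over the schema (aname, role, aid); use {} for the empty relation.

{(Lee, Argo, 33), (Lee, Delta, 33), (Lee, Orion, 33)}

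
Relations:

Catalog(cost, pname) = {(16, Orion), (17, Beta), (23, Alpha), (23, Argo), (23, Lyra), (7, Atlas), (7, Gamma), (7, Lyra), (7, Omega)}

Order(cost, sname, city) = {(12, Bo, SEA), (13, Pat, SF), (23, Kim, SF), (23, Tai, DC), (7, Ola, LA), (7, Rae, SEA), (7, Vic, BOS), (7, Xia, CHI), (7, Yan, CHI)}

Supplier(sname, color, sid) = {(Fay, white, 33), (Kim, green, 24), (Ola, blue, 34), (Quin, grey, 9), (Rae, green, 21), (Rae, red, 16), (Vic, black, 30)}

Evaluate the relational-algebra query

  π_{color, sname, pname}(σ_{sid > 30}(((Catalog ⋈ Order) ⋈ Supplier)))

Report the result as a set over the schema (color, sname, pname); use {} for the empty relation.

Catalog ⋈ Order (natural join on cost): {(23, Alpha, Kim, SF), (23, Alpha, Tai, DC), (23, Argo, Kim, SF), (23, Argo, Tai, DC), (23, Lyra, Kim, SF), (23, Lyra, Tai, DC), (7, Atlas, Ola, LA), (7, Atlas, Rae, SEA), (7, Atlas, Vic, BOS), (7, Atlas, Xia, CHI), (7, Atlas, Yan, CHI), (7, Gamma, Ola, LA), (7, Gamma, Rae, SEA), (7, Gamma, Vic, BOS), (7, Gamma, Xia, CHI), (7, Gamma, Yan, CHI), (7, Lyra, Ola, LA), (7, Lyra, Rae, SEA), (7, Lyra, Vic, BOS), (7, Lyra, Xia, CHI), (7, Lyra, Yan, CHI), (7, Omega, Ola, LA), (7, Omega, Rae, SEA), (7, Omega, Vic, BOS), (7, Omega, Xia, CHI), (7, Omega, Yan, CHI)}
(Catalog ⋈ Order) ⋈ Supplier (natural join on sname): {(23, Alpha, Kim, SF, green, 24), (23, Argo, Kim, SF, green, 24), (23, Lyra, Kim, SF, green, 24), (7, Atlas, Ola, LA, blue, 34), (7, Atlas, Rae, SEA, green, 21), (7, Atlas, Rae, SEA, red, 16), (7, Atlas, Vic, BOS, black, 30), (7, Gamma, Ola, LA, blue, 34), (7, Gamma, Rae, SEA, green, 21), (7, Gamma, Rae, SEA, red, 16), (7, Gamma, Vic, BOS, black, 30), (7, Lyra, Ola, LA, blue, 34), (7, Lyra, Rae, SEA, green, 21), (7, Lyra, Rae, SEA, red, 16), (7, Lyra, Vic, BOS, black, 30), (7, Omega, Ola, LA, blue, 34), (7, Omega, Rae, SEA, green, 21), (7, Omega, Rae, SEA, red, 16), (7, Omega, Vic, BOS, black, 30)}
Apply σ_{sid > 30}; surviving tuples: {(7, Atlas, Ola, LA, blue, 34), (7, Gamma, Ola, LA, blue, 34), (7, Lyra, Ola, LA, blue, 34), (7, Omega, Ola, LA, blue, 34)}
π[color, sname, pname]: project onto (color, sname, pname) → {(blue, Ola, Atlas), (blue, Ola, Gamma), (blue, Ola, Lyra), (blue, Ola, Omega)}

{(blue, Ola, Atlas), (blue, Ola, Gamma), (blue, Ola, Lyra), (blue, Ola, Omega)}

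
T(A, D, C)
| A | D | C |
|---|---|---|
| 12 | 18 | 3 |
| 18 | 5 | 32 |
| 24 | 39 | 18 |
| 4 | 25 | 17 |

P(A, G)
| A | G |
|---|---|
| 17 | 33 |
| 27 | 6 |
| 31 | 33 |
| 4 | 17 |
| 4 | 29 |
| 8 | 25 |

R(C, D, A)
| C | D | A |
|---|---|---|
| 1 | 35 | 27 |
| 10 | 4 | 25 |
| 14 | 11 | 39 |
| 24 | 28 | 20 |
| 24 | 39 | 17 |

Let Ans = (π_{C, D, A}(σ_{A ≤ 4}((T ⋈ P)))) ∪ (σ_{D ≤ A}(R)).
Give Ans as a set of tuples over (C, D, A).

Natural join on A: {(4, 25, 17, 17), (4, 25, 17, 29)}
Filtering on A ≤ 4 leaves {(4, 25, 17, 17), (4, 25, 17, 29)}.
Keep only column(s) C, D, A (1 duplicate(s) eliminated): {(17, 25, 4)}
Filtering on D ≤ A leaves {(10, 4, 25), (14, 11, 39)}.
Set union of the two operands is {(10, 4, 25), (14, 11, 39), (17, 25, 4)}.

{(10, 4, 25), (14, 11, 39), (17, 25, 4)}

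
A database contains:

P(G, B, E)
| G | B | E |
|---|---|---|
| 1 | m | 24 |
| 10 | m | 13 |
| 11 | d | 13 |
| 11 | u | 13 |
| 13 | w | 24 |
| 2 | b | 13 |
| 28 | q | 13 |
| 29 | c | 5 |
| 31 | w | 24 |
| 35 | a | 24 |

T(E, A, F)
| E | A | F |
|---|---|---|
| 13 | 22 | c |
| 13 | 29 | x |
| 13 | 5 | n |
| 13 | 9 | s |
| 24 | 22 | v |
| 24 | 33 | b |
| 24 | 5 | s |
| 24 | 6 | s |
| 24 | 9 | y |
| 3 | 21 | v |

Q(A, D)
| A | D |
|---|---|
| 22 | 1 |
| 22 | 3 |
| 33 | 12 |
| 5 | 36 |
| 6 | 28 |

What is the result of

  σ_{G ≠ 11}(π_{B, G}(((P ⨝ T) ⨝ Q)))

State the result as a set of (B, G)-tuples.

{(a, 35), (b, 2), (m, 1), (m, 10), (q, 28), (w, 13), (w, 31)}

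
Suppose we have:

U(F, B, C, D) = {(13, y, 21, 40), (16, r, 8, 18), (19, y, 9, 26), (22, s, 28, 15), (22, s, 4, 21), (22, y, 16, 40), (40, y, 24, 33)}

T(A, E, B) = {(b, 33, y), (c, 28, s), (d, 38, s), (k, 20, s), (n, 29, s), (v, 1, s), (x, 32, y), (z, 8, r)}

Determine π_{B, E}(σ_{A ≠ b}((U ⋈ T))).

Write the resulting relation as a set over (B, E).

Natural join on B: {(13, y, 21, 40, b, 33), (13, y, 21, 40, x, 32), (16, r, 8, 18, z, 8), (19, y, 9, 26, b, 33), (19, y, 9, 26, x, 32), (22, s, 28, 15, c, 28), (22, s, 28, 15, d, 38), (22, s, 28, 15, k, 20), (22, s, 28, 15, n, 29), (22, s, 28, 15, v, 1), (22, s, 4, 21, c, 28), (22, s, 4, 21, d, 38), (22, s, 4, 21, k, 20), (22, s, 4, 21, n, 29), (22, s, 4, 21, v, 1), (22, y, 16, 40, b, 33), (22, y, 16, 40, x, 32), (40, y, 24, 33, b, 33), (40, y, 24, 33, x, 32)}
Apply σ_{A ≠ b}; surviving tuples: {(13, y, 21, 40, x, 32), (16, r, 8, 18, z, 8), (19, y, 9, 26, x, 32), (22, s, 28, 15, c, 28), (22, s, 28, 15, d, 38), (22, s, 28, 15, k, 20), (22, s, 28, 15, n, 29), (22, s, 28, 15, v, 1), (22, s, 4, 21, c, 28), (22, s, 4, 21, d, 38), (22, s, 4, 21, k, 20), (22, s, 4, 21, n, 29), (22, s, 4, 21, v, 1), (22, y, 16, 40, x, 32), (40, y, 24, 33, x, 32)}
Projecting to B, E (8 duplicate(s) eliminated): {(r, 8), (s, 1), (s, 20), (s, 28), (s, 29), (s, 38), (y, 32)}

{(r, 8), (s, 1), (s, 20), (s, 28), (s, 29), (s, 38), (y, 32)}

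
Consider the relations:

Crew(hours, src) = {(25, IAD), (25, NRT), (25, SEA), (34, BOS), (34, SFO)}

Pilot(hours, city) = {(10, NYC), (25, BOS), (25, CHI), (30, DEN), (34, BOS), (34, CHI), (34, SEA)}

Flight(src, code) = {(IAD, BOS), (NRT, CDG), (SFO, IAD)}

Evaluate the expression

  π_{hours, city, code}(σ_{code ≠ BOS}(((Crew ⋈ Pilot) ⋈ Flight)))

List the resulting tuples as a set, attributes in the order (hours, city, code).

Crew ⋈ Pilot (natural join on hours): {(25, IAD, BOS), (25, IAD, CHI), (25, NRT, BOS), (25, NRT, CHI), (25, SEA, BOS), (25, SEA, CHI), (34, BOS, BOS), (34, BOS, CHI), (34, BOS, SEA), (34, SFO, BOS), (34, SFO, CHI), (34, SFO, SEA)}
(Crew ⋈ Pilot) ⋈ Flight (natural join on src): {(25, IAD, BOS, BOS), (25, IAD, CHI, BOS), (25, NRT, BOS, CDG), (25, NRT, CHI, CDG), (34, SFO, BOS, IAD), (34, SFO, CHI, IAD), (34, SFO, SEA, IAD)}
σ[code ≠ BOS]: keep tuples satisfying code ≠ BOS → {(25, NRT, BOS, CDG), (25, NRT, CHI, CDG), (34, SFO, BOS, IAD), (34, SFO, CHI, IAD), (34, SFO, SEA, IAD)}
Projecting to hours, city, code: {(25, BOS, CDG), (25, CHI, CDG), (34, BOS, IAD), (34, CHI, IAD), (34, SEA, IAD)}

{(25, BOS, CDG), (25, CHI, CDG), (34, BOS, IAD), (34, CHI, IAD), (34, SEA, IAD)}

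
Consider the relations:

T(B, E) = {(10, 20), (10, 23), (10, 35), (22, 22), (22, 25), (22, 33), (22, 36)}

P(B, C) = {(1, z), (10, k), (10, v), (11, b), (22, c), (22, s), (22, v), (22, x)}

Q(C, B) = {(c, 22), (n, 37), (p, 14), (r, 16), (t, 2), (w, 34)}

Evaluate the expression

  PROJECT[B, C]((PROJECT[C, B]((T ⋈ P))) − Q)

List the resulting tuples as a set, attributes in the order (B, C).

{(10, k), (10, v), (22, s), (22, v), (22, x)}

Joining T and P on B yields {(10, 20, k), (10, 20, v), (10, 23, k), (10, 23, v), (10, 35, k), (10, 35, v), (22, 22, c), (22, 22, s), (22, 22, v), (22, 22, x), (22, 25, c), (22, 25, s), (22, 25, v), (22, 25, x), (22, 33, c), (22, 33, s), (22, 33, v), (22, 33, x), (22, 36, c), (22, 36, s), (22, 36, v), (22, 36, x)}.
π[C, B]: project onto (C, B) (16 duplicate(s) eliminated) → {(c, 22), (k, 10), (s, 22), (v, 10), (v, 22), (x, 22)}
Taking the difference: {(k, 10), (s, 22), (v, 10), (v, 22), (x, 22)}
π[B, C]: project onto (B, C) → {(10, k), (10, v), (22, s), (22, v), (22, x)}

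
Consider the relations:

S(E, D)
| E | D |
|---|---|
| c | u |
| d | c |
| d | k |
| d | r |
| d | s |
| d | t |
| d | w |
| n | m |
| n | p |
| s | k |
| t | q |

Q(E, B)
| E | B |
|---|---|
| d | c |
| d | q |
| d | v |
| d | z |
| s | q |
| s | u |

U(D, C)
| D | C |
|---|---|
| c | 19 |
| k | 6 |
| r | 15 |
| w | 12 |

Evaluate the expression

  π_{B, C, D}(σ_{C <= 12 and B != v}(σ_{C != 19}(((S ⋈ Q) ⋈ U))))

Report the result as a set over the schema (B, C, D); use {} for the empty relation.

{(c, 12, w), (c, 6, k), (q, 12, w), (q, 6, k), (u, 6, k), (z, 12, w), (z, 6, k)}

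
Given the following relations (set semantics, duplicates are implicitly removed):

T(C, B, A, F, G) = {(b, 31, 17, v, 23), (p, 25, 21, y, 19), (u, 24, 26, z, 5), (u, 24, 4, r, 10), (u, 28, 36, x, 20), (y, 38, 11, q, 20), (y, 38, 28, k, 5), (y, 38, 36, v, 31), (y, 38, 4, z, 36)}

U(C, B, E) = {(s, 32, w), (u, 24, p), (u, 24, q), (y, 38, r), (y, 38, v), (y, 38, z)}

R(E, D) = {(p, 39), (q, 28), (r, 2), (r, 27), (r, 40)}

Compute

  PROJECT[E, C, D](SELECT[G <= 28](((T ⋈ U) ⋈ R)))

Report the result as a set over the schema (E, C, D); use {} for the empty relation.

Joining T and U on C, B yields {(u, 24, 26, z, 5, p), (u, 24, 26, z, 5, q), (u, 24, 4, r, 10, p), (u, 24, 4, r, 10, q), (y, 38, 11, q, 20, r), (y, 38, 11, q, 20, v), (y, 38, 11, q, 20, z), (y, 38, 28, k, 5, r), (y, 38, 28, k, 5, v), (y, 38, 28, k, 5, z), (y, 38, 36, v, 31, r), (y, 38, 36, v, 31, v), (y, 38, 36, v, 31, z), (y, 38, 4, z, 36, r), (y, 38, 4, z, 36, v), (y, 38, 4, z, 36, z)}.
Joining (T ⋈ U) and R on E yields {(u, 24, 26, z, 5, p, 39), (u, 24, 26, z, 5, q, 28), (u, 24, 4, r, 10, p, 39), (u, 24, 4, r, 10, q, 28), (y, 38, 11, q, 20, r, 2), (y, 38, 11, q, 20, r, 27), (y, 38, 11, q, 20, r, 40), (y, 38, 28, k, 5, r, 2), (y, 38, 28, k, 5, r, 27), (y, 38, 28, k, 5, r, 40), (y, 38, 36, v, 31, r, 2), (y, 38, 36, v, 31, r, 27), (y, 38, 36, v, 31, r, 40), (y, 38, 4, z, 36, r, 2), (y, 38, 4, z, 36, r, 27), (y, 38, 4, z, 36, r, 40)}.
Apply σ_{G <= 28}; surviving tuples: {(u, 24, 26, z, 5, p, 39), (u, 24, 26, z, 5, q, 28), (u, 24, 4, r, 10, p, 39), (u, 24, 4, r, 10, q, 28), (y, 38, 11, q, 20, r, 2), (y, 38, 11, q, 20, r, 27), (y, 38, 11, q, 20, r, 40), (y, 38, 28, k, 5, r, 2), (y, 38, 28, k, 5, r, 27), (y, 38, 28, k, 5, r, 40)}
π_{E, C, D} gives {(p, u, 39), (q, u, 28), (r, y, 2), (r, y, 27), (r, y, 40)} (5 duplicate(s) eliminated).

{(p, u, 39), (q, u, 28), (r, y, 2), (r, y, 27), (r, y, 40)}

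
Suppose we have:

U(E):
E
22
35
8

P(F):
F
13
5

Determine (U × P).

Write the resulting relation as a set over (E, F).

{(22, 13), (22, 5), (35, 13), (35, 5), (8, 13), (8, 5)}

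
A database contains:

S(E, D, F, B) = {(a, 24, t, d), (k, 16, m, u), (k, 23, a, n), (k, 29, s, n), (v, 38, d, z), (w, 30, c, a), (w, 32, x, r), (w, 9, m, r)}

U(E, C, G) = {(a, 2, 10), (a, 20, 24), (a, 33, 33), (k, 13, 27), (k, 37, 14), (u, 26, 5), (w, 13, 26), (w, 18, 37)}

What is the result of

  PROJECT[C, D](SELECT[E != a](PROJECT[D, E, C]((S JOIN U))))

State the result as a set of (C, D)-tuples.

{(13, 16), (13, 23), (13, 29), (13, 30), (13, 32), (13, 9), (18, 30), (18, 32), (18, 9), (37, 16), (37, 23), (37, 29)}

Natural join on E: {(a, 24, t, d, 2, 10), (a, 24, t, d, 20, 24), (a, 24, t, d, 33, 33), (k, 16, m, u, 13, 27), (k, 16, m, u, 37, 14), (k, 23, a, n, 13, 27), (k, 23, a, n, 37, 14), (k, 29, s, n, 13, 27), (k, 29, s, n, 37, 14), (w, 30, c, a, 13, 26), (w, 30, c, a, 18, 37), (w, 32, x, r, 13, 26), (w, 32, x, r, 18, 37), (w, 9, m, r, 13, 26), (w, 9, m, r, 18, 37)}
Projecting to D, E, C: {(16, k, 13), (16, k, 37), (23, k, 13), (23, k, 37), (24, a, 2), (24, a, 20), (24, a, 33), (29, k, 13), (29, k, 37), (30, w, 13), (30, w, 18), (32, w, 13), (32, w, 18), (9, w, 13), (9, w, 18)}
σ[E != a]: keep tuples satisfying E != a → {(16, k, 13), (16, k, 37), (23, k, 13), (23, k, 37), (29, k, 13), (29, k, 37), (30, w, 13), (30, w, 18), (32, w, 13), (32, w, 18), (9, w, 13), (9, w, 18)}
Projecting to C, D: {(13, 16), (13, 23), (13, 29), (13, 30), (13, 32), (13, 9), (18, 30), (18, 32), (18, 9), (37, 16), (37, 23), (37, 29)}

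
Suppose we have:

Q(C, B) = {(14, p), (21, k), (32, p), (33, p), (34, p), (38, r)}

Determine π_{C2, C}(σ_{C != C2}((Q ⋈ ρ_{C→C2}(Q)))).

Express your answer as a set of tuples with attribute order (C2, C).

{(14, 32), (14, 33), (14, 34), (32, 14), (32, 33), (32, 34), (33, 14), (33, 32), (33, 34), (34, 14), (34, 32), (34, 33)}

ρ[C→C2]: schema becomes (C2, B); tuples unchanged.
Joining Q and ρ_{C→C2}(Q) on B yields {(14, p, 14), (14, p, 32), (14, p, 33), (14, p, 34), (21, k, 21), (32, p, 14), (32, p, 32), (32, p, 33), (32, p, 34), (33, p, 14), (33, p, 32), (33, p, 33), (33, p, 34), (34, p, 14), (34, p, 32), (34, p, 33), (34, p, 34), (38, r, 38)}.
Filtering on C != C2 leaves {(14, p, 32), (14, p, 33), (14, p, 34), (32, p, 14), (32, p, 33), (32, p, 34), (33, p, 14), (33, p, 32), (33, p, 34), (34, p, 14), (34, p, 32), (34, p, 33)}.
Projecting to C2, C: {(14, 32), (14, 33), (14, 34), (32, 14), (32, 33), (32, 34), (33, 14), (33, 32), (33, 34), (34, 14), (34, 32), (34, 33)}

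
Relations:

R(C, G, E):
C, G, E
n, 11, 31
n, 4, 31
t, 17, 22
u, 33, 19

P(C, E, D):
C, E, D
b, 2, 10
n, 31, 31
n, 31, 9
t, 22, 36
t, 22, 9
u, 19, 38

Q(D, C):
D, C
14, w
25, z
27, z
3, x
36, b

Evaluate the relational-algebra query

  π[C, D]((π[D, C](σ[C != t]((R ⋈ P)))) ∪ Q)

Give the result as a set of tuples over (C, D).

{(b, 36), (n, 31), (n, 9), (u, 38), (w, 14), (x, 3), (z, 25), (z, 27)}

R ⋈ P (natural join on C, E): {(n, 11, 31, 31), (n, 11, 31, 9), (n, 4, 31, 31), (n, 4, 31, 9), (t, 17, 22, 36), (t, 17, 22, 9), (u, 33, 19, 38)}
Filtering on C != t leaves {(n, 11, 31, 31), (n, 11, 31, 9), (n, 4, 31, 31), (n, 4, 31, 9), (u, 33, 19, 38)}.
π[D, C]: project onto (D, C) (2 duplicate(s) eliminated) → {(31, n), (38, u), (9, n)}
Union: {(31, n), (38, u), (9, n)} with {(14, w), (25, z), (27, z), (3, x), (36, b)} → {(14, w), (25, z), (27, z), (3, x), (31, n), (36, b), (38, u), (9, n)}
π[C, D]: project onto (C, D) → {(b, 36), (n, 31), (n, 9), (u, 38), (w, 14), (x, 3), (z, 25), (z, 27)}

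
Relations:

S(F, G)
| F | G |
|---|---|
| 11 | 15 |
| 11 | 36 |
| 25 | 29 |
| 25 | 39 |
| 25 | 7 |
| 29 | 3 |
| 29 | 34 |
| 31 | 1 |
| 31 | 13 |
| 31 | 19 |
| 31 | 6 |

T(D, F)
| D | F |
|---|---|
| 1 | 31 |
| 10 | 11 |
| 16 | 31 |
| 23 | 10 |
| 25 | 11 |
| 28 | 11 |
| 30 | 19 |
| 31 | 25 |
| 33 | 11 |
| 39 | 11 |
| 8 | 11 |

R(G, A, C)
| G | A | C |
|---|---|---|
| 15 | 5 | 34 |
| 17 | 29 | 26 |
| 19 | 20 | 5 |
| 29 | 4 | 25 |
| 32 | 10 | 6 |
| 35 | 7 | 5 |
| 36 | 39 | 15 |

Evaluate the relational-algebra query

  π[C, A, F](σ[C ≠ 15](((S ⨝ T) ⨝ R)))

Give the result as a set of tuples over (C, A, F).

{(25, 4, 25), (34, 5, 11), (5, 20, 31)}

S ⋈ T (natural join on F): {(11, 15, 10), (11, 15, 25), (11, 15, 28), (11, 15, 33), (11, 15, 39), (11, 15, 8), (11, 36, 10), (11, 36, 25), (11, 36, 28), (11, 36, 33), (11, 36, 39), (11, 36, 8), (25, 29, 31), (25, 39, 31), (25, 7, 31), (31, 1, 1), (31, 1, 16), (31, 13, 1), (31, 13, 16), (31, 19, 1), (31, 19, 16), (31, 6, 1), (31, 6, 16)}
(S ⨝ T) ⋈ R (natural join on G): {(11, 15, 10, 5, 34), (11, 15, 25, 5, 34), (11, 15, 28, 5, 34), (11, 15, 33, 5, 34), (11, 15, 39, 5, 34), (11, 15, 8, 5, 34), (11, 36, 10, 39, 15), (11, 36, 25, 39, 15), (11, 36, 28, 39, 15), (11, 36, 33, 39, 15), (11, 36, 39, 39, 15), (11, 36, 8, 39, 15), (25, 29, 31, 4, 25), (31, 19, 1, 20, 5), (31, 19, 16, 20, 5)}
Apply σ_{C ≠ 15}; surviving tuples: {(11, 15, 10, 5, 34), (11, 15, 25, 5, 34), (11, 15, 28, 5, 34), (11, 15, 33, 5, 34), (11, 15, 39, 5, 34), (11, 15, 8, 5, 34), (25, 29, 31, 4, 25), (31, 19, 1, 20, 5), (31, 19, 16, 20, 5)}
Keep only column(s) C, A, F (6 duplicate(s) eliminated): {(25, 4, 25), (34, 5, 11), (5, 20, 31)}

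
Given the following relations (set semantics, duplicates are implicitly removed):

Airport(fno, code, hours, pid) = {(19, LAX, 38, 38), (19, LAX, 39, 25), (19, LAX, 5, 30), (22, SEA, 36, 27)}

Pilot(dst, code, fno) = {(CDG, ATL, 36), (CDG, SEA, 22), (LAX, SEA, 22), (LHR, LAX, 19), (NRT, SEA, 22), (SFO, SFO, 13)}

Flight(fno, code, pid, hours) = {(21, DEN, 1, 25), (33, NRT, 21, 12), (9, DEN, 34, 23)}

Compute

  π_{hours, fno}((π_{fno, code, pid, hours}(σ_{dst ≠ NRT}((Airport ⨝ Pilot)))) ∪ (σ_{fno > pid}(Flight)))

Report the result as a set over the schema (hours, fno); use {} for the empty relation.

Natural join on fno, code: {(19, LAX, 38, 38, LHR), (19, LAX, 39, 25, LHR), (19, LAX, 5, 30, LHR), (22, SEA, 36, 27, CDG), (22, SEA, 36, 27, LAX), (22, SEA, 36, 27, NRT)}
Filtering on dst ≠ NRT leaves {(19, LAX, 38, 38, LHR), (19, LAX, 39, 25, LHR), (19, LAX, 5, 30, LHR), (22, SEA, 36, 27, CDG), (22, SEA, 36, 27, LAX)}.
Projecting to fno, code, pid, hours (1 duplicate(s) eliminated): {(19, LAX, 25, 39), (19, LAX, 30, 5), (19, LAX, 38, 38), (22, SEA, 27, 36)}
Filtering on fno > pid leaves {(21, DEN, 1, 25), (33, NRT, 21, 12)}.
Union: {(19, LAX, 25, 39), (19, LAX, 30, 5), (19, LAX, 38, 38), (22, SEA, 27, 36)} with {(21, DEN, 1, 25), (33, NRT, 21, 12)} → {(19, LAX, 25, 39), (19, LAX, 30, 5), (19, LAX, 38, 38), (21, DEN, 1, 25), (22, SEA, 27, 36), (33, NRT, 21, 12)}
Projecting to hours, fno: {(12, 33), (25, 21), (36, 22), (38, 19), (39, 19), (5, 19)}

{(12, 33), (25, 21), (36, 22), (38, 19), (39, 19), (5, 19)}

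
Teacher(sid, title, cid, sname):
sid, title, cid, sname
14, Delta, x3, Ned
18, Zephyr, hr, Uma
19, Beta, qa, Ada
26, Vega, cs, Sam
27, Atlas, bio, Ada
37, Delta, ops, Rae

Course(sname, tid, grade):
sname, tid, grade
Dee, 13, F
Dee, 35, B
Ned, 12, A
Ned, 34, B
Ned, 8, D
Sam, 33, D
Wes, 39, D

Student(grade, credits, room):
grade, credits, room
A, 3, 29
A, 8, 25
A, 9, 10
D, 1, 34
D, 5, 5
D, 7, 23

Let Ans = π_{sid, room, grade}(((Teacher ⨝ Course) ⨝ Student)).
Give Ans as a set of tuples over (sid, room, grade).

{(14, 10, A), (14, 23, D), (14, 25, A), (14, 29, A), (14, 34, D), (14, 5, D), (26, 23, D), (26, 34, D), (26, 5, D)}

Teacher ⋈ Course (natural join on sname): {(14, Delta, x3, Ned, 12, A), (14, Delta, x3, Ned, 34, B), (14, Delta, x3, Ned, 8, D), (26, Vega, cs, Sam, 33, D)}
(Teacher ⨝ Course) ⋈ Student (natural join on grade): {(14, Delta, x3, Ned, 12, A, 3, 29), (14, Delta, x3, Ned, 12, A, 8, 25), (14, Delta, x3, Ned, 12, A, 9, 10), (14, Delta, x3, Ned, 8, D, 1, 34), (14, Delta, x3, Ned, 8, D, 5, 5), (14, Delta, x3, Ned, 8, D, 7, 23), (26, Vega, cs, Sam, 33, D, 1, 34), (26, Vega, cs, Sam, 33, D, 5, 5), (26, Vega, cs, Sam, 33, D, 7, 23)}
Keep only column(s) sid, room, grade: {(14, 10, A), (14, 23, D), (14, 25, A), (14, 29, A), (14, 34, D), (14, 5, D), (26, 23, D), (26, 34, D), (26, 5, D)}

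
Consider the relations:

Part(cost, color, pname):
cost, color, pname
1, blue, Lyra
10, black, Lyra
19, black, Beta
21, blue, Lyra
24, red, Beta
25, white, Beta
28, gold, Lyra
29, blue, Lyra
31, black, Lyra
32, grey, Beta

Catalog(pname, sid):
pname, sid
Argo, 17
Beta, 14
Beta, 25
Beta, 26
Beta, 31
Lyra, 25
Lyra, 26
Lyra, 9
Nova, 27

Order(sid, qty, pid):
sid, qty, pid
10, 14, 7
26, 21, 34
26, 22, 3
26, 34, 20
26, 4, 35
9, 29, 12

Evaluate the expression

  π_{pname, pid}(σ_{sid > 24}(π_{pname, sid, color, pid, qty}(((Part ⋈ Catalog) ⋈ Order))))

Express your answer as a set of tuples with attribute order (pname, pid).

Natural join on pname: {(1, blue, Lyra, 25), (1, blue, Lyra, 26), (1, blue, Lyra, 9), (10, black, Lyra, 25), (10, black, Lyra, 26), (10, black, Lyra, 9), (19, black, Beta, 14), (19, black, Beta, 25), (19, black, Beta, 26), (19, black, Beta, 31), (21, blue, Lyra, 25), (21, blue, Lyra, 26), (21, blue, Lyra, 9), (24, red, Beta, 14), (24, red, Beta, 25), (24, red, Beta, 26), (24, red, Beta, 31), (25, white, Beta, 14), (25, white, Beta, 25), (25, white, Beta, 26), (25, white, Beta, 31), (28, gold, Lyra, 25), (28, gold, Lyra, 26), (28, gold, Lyra, 9), (29, blue, Lyra, 25), (29, blue, Lyra, 26), (29, blue, Lyra, 9), (31, black, Lyra, 25), (31, black, Lyra, 26), (31, black, Lyra, 9), (32, grey, Beta, 14), (32, grey, Beta, 25), (32, grey, Beta, 26), (32, grey, Beta, 31)}
Natural join on sid: {(1, blue, Lyra, 26, 21, 34), (1, blue, Lyra, 26, 22, 3), (1, blue, Lyra, 26, 34, 20), (1, blue, Lyra, 26, 4, 35), (1, blue, Lyra, 9, 29, 12), (10, black, Lyra, 26, 21, 34), (10, black, Lyra, 26, 22, 3), (10, black, Lyra, 26, 34, 20), (10, black, Lyra, 26, 4, 35), (10, black, Lyra, 9, 29, 12), (19, black, Beta, 26, 21, 34), (19, black, Beta, 26, 22, 3), (19, black, Beta, 26, 34, 20), (19, black, Beta, 26, 4, 35), (21, blue, Lyra, 26, 21, 34), (21, blue, Lyra, 26, 22, 3), (21, blue, Lyra, 26, 34, 20), (21, blue, Lyra, 26, 4, 35), (21, blue, Lyra, 9, 29, 12), (24, red, Beta, 26, 21, 34), (24, red, Beta, 26, 22, 3), (24, red, Beta, 26, 34, 20), (24, red, Beta, 26, 4, 35), (25, white, Beta, 26, 21, 34), (25, white, Beta, 26, 22, 3), (25, white, Beta, 26, 34, 20), (25, white, Beta, 26, 4, 35), (28, gold, Lyra, 26, 21, 34), (28, gold, Lyra, 26, 22, 3), (28, gold, Lyra, 26, 34, 20), (28, gold, Lyra, 26, 4, 35), (28, gold, Lyra, 9, 29, 12), (29, blue, Lyra, 26, 21, 34), (29, blue, Lyra, 26, 22, 3), (29, blue, Lyra, 26, 34, 20), (29, blue, Lyra, 26, 4, 35), (29, blue, Lyra, 9, 29, 12), (31, black, Lyra, 26, 21, 34), (31, black, Lyra, 26, 22, 3), (31, black, Lyra, 26, 34, 20), (31, black, Lyra, 26, 4, 35), (31, black, Lyra, 9, 29, 12), (32, grey, Beta, 26, 21, 34), (32, grey, Beta, 26, 22, 3), (32, grey, Beta, 26, 34, 20), (32, grey, Beta, 26, 4, 35)}
Projecting to pname, sid, color, pid, qty (15 duplicate(s) eliminated): {(Beta, 26, black, 20, 34), (Beta, 26, black, 3, 22), (Beta, 26, black, 34, 21), (Beta, 26, black, 35, 4), (Beta, 26, grey, 20, 34), (Beta, 26, grey, 3, 22), (Beta, 26, grey, 34, 21), (Beta, 26, grey, 35, 4), (Beta, 26, red, 20, 34), (Beta, 26, red, 3, 22), (Beta, 26, red, 34, 21), (Beta, 26, red, 35, 4), (Beta, 26, white, 20, 34), (Beta, 26, white, 3, 22), (Beta, 26, white, 34, 21), (Beta, 26, white, 35, 4), (Lyra, 26, black, 20, 34), (Lyra, 26, black, 3, 22), (Lyra, 26, black, 34, 21), (Lyra, 26, black, 35, 4), (Lyra, 26, blue, 20, 34), (Lyra, 26, blue, 3, 22), (Lyra, 26, blue, 34, 21), (Lyra, 26, blue, 35, 4), (Lyra, 26, gold, 20, 34), (Lyra, 26, gold, 3, 22), (Lyra, 26, gold, 34, 21), (Lyra, 26, gold, 35, 4), (Lyra, 9, black, 12, 29), (Lyra, 9, blue, 12, 29), (Lyra, 9, gold, 12, 29)}
Filtering on sid > 24 leaves {(Beta, 26, black, 20, 34), (Beta, 26, black, 3, 22), (Beta, 26, black, 34, 21), (Beta, 26, black, 35, 4), (Beta, 26, grey, 20, 34), (Beta, 26, grey, 3, 22), (Beta, 26, grey, 34, 21), (Beta, 26, grey, 35, 4), (Beta, 26, red, 20, 34), (Beta, 26, red, 3, 22), (Beta, 26, red, 34, 21), (Beta, 26, red, 35, 4), (Beta, 26, white, 20, 34), (Beta, 26, white, 3, 22), (Beta, 26, white, 34, 21), (Beta, 26, white, 35, 4), (Lyra, 26, black, 20, 34), (Lyra, 26, black, 3, 22), (Lyra, 26, black, 34, 21), (Lyra, 26, black, 35, 4), (Lyra, 26, blue, 20, 34), (Lyra, 26, blue, 3, 22), (Lyra, 26, blue, 34, 21), (Lyra, 26, blue, 35, 4), (Lyra, 26, gold, 20, 34), (Lyra, 26, gold, 3, 22), (Lyra, 26, gold, 34, 21), (Lyra, 26, gold, 35, 4)}.
Projecting to pname, pid (20 duplicate(s) eliminated): {(Beta, 20), (Beta, 3), (Beta, 34), (Beta, 35), (Lyra, 20), (Lyra, 3), (Lyra, 34), (Lyra, 35)}

{(Beta, 20), (Beta, 3), (Beta, 34), (Beta, 35), (Lyra, 20), (Lyra, 3), (Lyra, 34), (Lyra, 35)}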